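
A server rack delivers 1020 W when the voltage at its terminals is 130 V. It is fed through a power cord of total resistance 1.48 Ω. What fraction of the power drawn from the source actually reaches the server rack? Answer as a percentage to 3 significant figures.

91.8 %

I = P / V = 1020 / 130 = 7.846 A through the power cord.
P_line = I² R_line = (7.846)² × 1.48 = 91.11 W
P_source = P_load + P_line = 1020 + 91.11 = 1111 W
η = P_load / P_source = 1020 / 1111 = 0.9180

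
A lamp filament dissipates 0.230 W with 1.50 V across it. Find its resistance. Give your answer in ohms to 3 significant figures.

Inverting the appropriate power form: R = V² / P.
R = (1.50)² / 0.230 = 9.783 Ω

9.78 Ω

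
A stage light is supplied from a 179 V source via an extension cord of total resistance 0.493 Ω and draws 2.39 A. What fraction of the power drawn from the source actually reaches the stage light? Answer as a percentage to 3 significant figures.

The extension cord carries the full 2.39 A.
P_line = I² R_line = (2.390)² × 0.493 = 2.816 W
P_source = V I = 179 × 2.390 = 427.8 W; P_load = 425.0 W
η = P_load / P_source = 425.0 / 427.8 = 0.9934

99.3 %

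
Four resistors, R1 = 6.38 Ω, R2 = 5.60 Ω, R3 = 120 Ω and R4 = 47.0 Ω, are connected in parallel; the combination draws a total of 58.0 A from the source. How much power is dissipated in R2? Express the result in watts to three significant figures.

4510 W

Parallel branches share V, not I — compute V via R_eq, then use V²/R for the target branch.
1/R_eq = 1/6.38 + 1/5.60 + 1/120 + 1/47.0 ⇒ R_eq = 2.740 Ω
V = I_total × R_eq = 58.00 × 2.740 = 158.9 V
P_R2 = V² / R2 = (158.9)² / 5.60 = 4511 W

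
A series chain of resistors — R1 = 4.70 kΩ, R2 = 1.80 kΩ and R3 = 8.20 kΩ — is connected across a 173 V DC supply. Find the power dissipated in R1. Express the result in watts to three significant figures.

In a series string the same current flows through every resistor — find that current, then P = I²R for the one we want.
R_total = (4.70 + 1.80 + 8.20) kΩ = 14700 Ω
I = V / R_total = 173 / 14700 = 0.01177 A
P_R1 = I² × R1 = (0.01177)² × 4700 = 0.6510 W

0.651 W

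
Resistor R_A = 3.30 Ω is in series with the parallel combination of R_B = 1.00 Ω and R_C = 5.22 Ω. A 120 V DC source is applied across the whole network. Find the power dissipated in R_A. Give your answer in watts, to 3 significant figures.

Reduce the parallel pair to R_p first; the network is then a simple series string.
R_p = (1.00×5.22)/(1.00+5.22) = 0.8392 Ω
R_total = 3.30 + 0.8392 = 4.139 Ω
I = V / R_total = 120 / 4.139 = 28.99 A
R_A is in the main series path, so its power is I²R_A.
P_R_A = (28.99)² × 3.30 = 2774 W

2770 W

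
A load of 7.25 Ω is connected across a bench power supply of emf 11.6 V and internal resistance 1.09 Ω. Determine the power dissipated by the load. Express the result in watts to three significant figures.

Find the circuit current first, then P = I²R for the load (series elements share I).
I = ε / (r + R) = 11.6 / (1.09 + 7.25) = 1.391 A
P_load = I² R = (1.391)² × 7.25 = 14.03 W

14.0 W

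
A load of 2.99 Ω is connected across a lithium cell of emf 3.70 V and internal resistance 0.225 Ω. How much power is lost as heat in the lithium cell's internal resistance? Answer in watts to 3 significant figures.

0.298 W

Internal loss is I²r, with I set by the total series resistance r+R.
I = ε / (r + R) = 3.70 / (0.225 + 2.99) = 1.151 A
P_int = I² r = (1.151)² × 0.225 = 0.2980 W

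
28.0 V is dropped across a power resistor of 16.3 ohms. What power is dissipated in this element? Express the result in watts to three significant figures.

Voltage and resistance are given, so P = V²/R is the one-step route.
P = (28.0 V)² / 16.3 Ω = 48.10 W

48.1 W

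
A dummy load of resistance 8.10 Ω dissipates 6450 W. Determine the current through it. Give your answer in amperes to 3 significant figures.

28.2 A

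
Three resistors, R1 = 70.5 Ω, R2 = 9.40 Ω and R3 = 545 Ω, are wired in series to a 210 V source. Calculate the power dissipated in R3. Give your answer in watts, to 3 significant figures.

Every series element carries the same I. Get I from the total resistance, then P = I² × R3.
R_total = 70.5 + 9.40 + 545 = 624.9 Ω
I = V / R_total = 210 / 624.9 = 0.3361 A
P_R3 = I² × R3 = (0.3361)² × 545 = 61.55 W

61.5 W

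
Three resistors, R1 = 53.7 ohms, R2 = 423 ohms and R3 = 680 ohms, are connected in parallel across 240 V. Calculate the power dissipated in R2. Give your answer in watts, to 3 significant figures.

136 W

Parallel branches share the same voltage; P = V²/R gives the branch power in one step.
P_R2 = V² / R2 = (240)² / 423 Ω = 136.2 W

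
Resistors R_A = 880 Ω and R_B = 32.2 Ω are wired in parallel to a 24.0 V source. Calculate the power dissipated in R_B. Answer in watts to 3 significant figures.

17.9 W

Each parallel branch sees the full supply voltage, so P = V²/R applies directly to the target branch.
P_R_B = V² / R_B = (24.0)² / 32.2 Ω = 17.89 W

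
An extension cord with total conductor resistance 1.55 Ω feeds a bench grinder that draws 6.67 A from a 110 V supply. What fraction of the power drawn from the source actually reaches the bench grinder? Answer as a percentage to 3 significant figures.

The extension cord carries the full 6.67 A.
P_line = I² R_line = (6.670)² × 1.55 = 68.96 W
P_source = V I = 110 × 6.670 = 733.7 W; P_load = 664.7 W
η = P_load / P_source = 664.7 / 733.7 = 0.9060

90.6 %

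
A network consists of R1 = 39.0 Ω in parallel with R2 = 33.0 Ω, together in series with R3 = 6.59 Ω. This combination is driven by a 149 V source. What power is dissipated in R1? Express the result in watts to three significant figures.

304 W

First find R_p for the parallel pair, then treat R_p + R3 as a series loop.
R_p = (39.0×33.0)/(39.0+33.0) = 17.88 Ω
R_total = R_p + 6.59 = 17.88 + 6.59 = 24.46 Ω
I = V / R_total = 149 / 24.46 = 6.090 A
Voltage across the parallel pair: V_p = I × R_p = 6.090 × 17.88 = 108.9 V
Use P = V²/R for R1 with V = V_p.
P_R1 = (108.9)² / 39.0 = 303.9 W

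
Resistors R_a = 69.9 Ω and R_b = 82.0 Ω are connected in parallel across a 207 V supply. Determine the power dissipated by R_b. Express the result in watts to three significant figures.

523 W

Each parallel branch sees the full supply voltage, so P = V²/R applies directly to the target branch.
P_R_b = V² / R_b = (207)² / 82.0 Ω = 522.5 W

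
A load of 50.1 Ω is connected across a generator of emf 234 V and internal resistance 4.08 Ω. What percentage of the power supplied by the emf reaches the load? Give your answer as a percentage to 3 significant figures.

92.5 %

Efficiency is P_load / P_total. With a series r and R sharing the same I, P = I²R for each, so η = R/(R+r).
η = R / (R + r) = 50.1 / (50.1 + 4.08) = 0.9247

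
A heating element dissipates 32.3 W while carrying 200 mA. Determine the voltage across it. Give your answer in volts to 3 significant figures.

161 V

From P = V I = I²R = V²/R, with the two given quantities we get V = P / I.
V = 32.3 / 0.2000 = 161.5 V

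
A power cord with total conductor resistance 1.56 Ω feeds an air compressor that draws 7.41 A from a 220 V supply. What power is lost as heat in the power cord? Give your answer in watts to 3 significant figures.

Line loss is just I²R for the cable — we know both I and R_line directly.
The power cord carries the full 7.41 A.
P_line = I² R_line = (7.410)² × 1.56 = 85.66 W

85.7 W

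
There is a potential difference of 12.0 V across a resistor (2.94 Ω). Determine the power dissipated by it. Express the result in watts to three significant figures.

49.0 W

With V across and R both known, P = V²/R gives the dissipation directly.
P = (12.0 V)² / 2.94 Ω = 48.98 W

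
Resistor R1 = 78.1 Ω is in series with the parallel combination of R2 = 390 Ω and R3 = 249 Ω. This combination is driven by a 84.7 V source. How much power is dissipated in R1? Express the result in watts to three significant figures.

Replace R2 and R3 with their parallel equivalent so the circuit becomes R1 in series with R_p.
R_p = (390×249)/(390+249) = 152.0 Ω
R_total = 78.1 + 152.0 = 230.1 Ω
I = V / R_total = 84.7 / 230.1 = 0.3681 A
R1 carries the full series current, so P = I²R.
P_R1 = (0.3681)² × 78.1 = 10.59 W

10.6 W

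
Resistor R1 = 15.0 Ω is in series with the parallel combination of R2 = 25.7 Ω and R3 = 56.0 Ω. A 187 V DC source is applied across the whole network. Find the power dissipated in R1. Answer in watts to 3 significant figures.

Collapse R2‖R3 to a single equivalent, reducing the network to two series elements.
R_p = (25.7×56.0)/(25.7+56.0) = 17.62 Ω
R_total = 15.0 + 17.62 = 32.62 Ω
I = V / R_total = 187 / 32.62 = 5.733 A
R1 carries the full series current, so P = I²R.
P_R1 = (5.733)² × 15.0 = 493.1 W

493 W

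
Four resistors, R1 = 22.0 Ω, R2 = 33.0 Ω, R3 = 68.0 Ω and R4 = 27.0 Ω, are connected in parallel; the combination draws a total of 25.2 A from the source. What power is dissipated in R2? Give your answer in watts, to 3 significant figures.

1180 W

Parallel branches share V, not I — compute V via R_eq, then use V²/R for the target branch.
1/R_eq = 1/22.0 + 1/33.0 + 1/68.0 + 1/27.0 ⇒ R_eq = 7.843 Ω
V = I_total × R_eq = 25.20 × 7.843 = 197.6 V
P_R2 = V² / R2 = (197.6)² / 33.0 = 1184 W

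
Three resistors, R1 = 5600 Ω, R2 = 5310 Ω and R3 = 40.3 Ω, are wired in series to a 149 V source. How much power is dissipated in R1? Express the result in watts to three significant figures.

1.04 W

Series elements share the same current, so find I first, then use P = I²R.
R_total = 5600 + 5310 + 40.3 = 10950 Ω
I = V / R_total = 149 / 10950 = 0.01361 A
P_R1 = I² × R1 = (0.01361)² × 5600 = 1.037 W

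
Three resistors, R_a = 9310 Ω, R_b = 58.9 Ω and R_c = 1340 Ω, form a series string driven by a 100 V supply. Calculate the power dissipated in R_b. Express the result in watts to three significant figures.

0.00514 W

Since the resistors are in series they all carry the loop current I = V/R_total; the power in any one is I²R.
R_total = 9310 + 58.9 + 1340 = 10710 Ω
I = V / R_total = 100 / 10710 = 0.009338 A
P_R_b = I² × R_b = (0.009338)² × 58.9 = 0.005136 W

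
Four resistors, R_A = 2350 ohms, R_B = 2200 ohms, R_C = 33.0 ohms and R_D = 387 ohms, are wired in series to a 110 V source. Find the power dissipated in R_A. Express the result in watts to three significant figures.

1.15 W

Since the resistors are in series they all carry the loop current I = V/R_total; the power in any one is I²R.
R_total = 2350 + 2200 + 33.0 + 387 = 4970 Ω
I = V / R_total = 110 / 4970 = 0.02213 A
P_R_A = I² × R_A = (0.02213)² × 2350 = 1.151 W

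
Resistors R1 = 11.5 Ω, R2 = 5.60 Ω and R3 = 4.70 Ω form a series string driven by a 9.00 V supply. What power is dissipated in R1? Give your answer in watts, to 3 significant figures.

In a series string the same current flows through every resistor — find that current, then P = I²R for the one we want.
R_total = 11.5 + 5.60 + 4.70 = 21.80 Ω
I = V / R_total = 9.00 / 21.80 = 0.4128 A
P_R1 = I² × R1 = (0.4128)² × 11.5 = 1.960 W

1.96 W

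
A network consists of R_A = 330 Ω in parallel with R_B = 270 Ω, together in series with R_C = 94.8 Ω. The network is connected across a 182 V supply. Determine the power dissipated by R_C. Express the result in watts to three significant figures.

53.0 W

Reduce the parallel combination to a single R_p; the circuit then becomes R_p in series with the remaining resistor.
R_p = (330×270)/(330+270) = 148.5 Ω
R_total = R_p + 94.8 = 148.5 + 94.8 = 243.3 Ω
I = V / R_total = 182 / 243.3 = 0.7480 A
R_C is the series element, so its power is I²R.
P_R_C = (0.7480)² × 94.8 = 53.05 W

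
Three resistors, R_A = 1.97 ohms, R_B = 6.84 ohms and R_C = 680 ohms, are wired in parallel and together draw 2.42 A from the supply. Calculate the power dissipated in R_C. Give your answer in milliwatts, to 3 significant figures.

20.1 mW

Parallel branches share V, not I — compute V via R_eq, then use V²/R for the target branch.
1/R_eq = 1/1.97 + 1/6.84 + 1/680 ⇒ R_eq = 1.526 Ω
V = I_total × R_eq = 2.420 × 1.526 = 3.693 V
P_R_C = V² / R_C = (3.693)² / 680 = 0.02006 W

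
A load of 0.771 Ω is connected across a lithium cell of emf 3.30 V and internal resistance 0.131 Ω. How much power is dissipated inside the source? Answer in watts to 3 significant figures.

1.75 W

Internal loss is I²r, with I set by the total series resistance r+R.
I = ε / (r + R) = 3.30 / (0.131 + 0.771) = 3.659 A
P_int = I² r = (3.659)² × 0.131 = 1.753 W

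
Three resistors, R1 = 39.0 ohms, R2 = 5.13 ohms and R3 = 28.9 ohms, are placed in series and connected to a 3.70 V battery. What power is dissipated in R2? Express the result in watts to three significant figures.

0.0132 W

Every series element carries the same I. Get I from the total resistance, then P = I² × R2.
R_total = 39.0 + 5.13 + 28.9 = 73.03 Ω
I = V / R_total = 3.70 / 73.03 = 0.05066 A
P_R2 = I² × R2 = (0.05066)² × 5.13 = 0.01317 W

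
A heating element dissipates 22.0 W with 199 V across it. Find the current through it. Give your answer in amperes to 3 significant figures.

0.111 A

The two known quantities fix the third via I = P / V.
I = 22.0 / 199 = 0.1106 A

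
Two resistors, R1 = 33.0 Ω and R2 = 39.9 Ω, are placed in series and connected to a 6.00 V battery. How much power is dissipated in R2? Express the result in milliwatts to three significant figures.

Series elements share the same current, so find I first, then use P = I²R.
R_total = 33.0 + 39.9 = 72.90 Ω
I = V / R_total = 6.00 / 72.90 = 0.08230 A
P_R2 = I² × R2 = (0.08230)² × 39.9 = 0.2703 W

270 mW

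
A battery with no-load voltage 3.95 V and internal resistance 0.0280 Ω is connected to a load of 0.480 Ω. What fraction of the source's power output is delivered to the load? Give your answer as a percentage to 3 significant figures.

94.5 %

η = P_load/(P_load+P_int) = I²R/(I²R+I²r) = R/(R+r) — the I² cancels for series elements.
η = R / (R + r) = 0.480 / (0.480 + 0.0280) = 0.9449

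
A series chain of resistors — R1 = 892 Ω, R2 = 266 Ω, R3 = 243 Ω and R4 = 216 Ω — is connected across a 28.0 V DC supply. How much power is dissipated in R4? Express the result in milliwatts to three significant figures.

Every series element carries the same I. Get I from the total resistance, then P = I² × R4.
R_total = 892 + 266 + 243 + 216 = 1617 Ω
I = V / R_total = 28.0 / 1617 = 0.01732 A
P_R4 = I² × R4 = (0.01732)² × 216 = 0.06477 W

64.8 mW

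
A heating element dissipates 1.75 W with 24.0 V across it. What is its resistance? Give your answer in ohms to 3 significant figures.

329 Ω

The two known quantities fix the third via R = V² / P.
R = (24.0)² / 1.75 = 329.1 Ω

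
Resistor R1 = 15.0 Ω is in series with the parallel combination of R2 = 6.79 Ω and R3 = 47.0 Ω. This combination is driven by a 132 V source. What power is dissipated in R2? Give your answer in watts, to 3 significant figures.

Reduce the parallel pair to R_p first; the network is then a simple series string.
R_p = (6.79×47.0)/(6.79+47.0) = 5.933 Ω
R_total = 15.0 + 5.933 = 20.93 Ω
I = V / R_total = 132 / 20.93 = 6.306 A
Voltage across the parallel pair: V_p = I × R_p = 6.306 × 5.933 = 37.41 V
R2 is across V_p, so use P = V²/R for that branch.
P_R2 = (37.41)² / 6.79 = 206.1 W

206 W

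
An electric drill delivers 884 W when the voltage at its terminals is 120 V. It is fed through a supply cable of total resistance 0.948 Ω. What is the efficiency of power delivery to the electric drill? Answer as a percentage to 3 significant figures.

94.5 %

I = P / V = 884 / 120 = 7.367 A through the supply cable.
P_line = I² R_line = (7.367)² × 0.948 = 51.45 W
P_source = P_load + P_line = 884.0 + 51.45 = 935.4 W
η = P_load / P_source = 884.0 / 935.4 = 0.9450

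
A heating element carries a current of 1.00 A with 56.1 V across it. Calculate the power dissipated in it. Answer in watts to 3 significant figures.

56.1 W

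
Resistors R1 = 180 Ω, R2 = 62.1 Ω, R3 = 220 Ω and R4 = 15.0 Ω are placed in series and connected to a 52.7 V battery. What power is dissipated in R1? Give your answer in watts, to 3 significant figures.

2.20 W

The current is common to all series resistors; compute it, then apply P = I²R for the target.
R_total = 180 + 62.1 + 220 + 15.0 = 477.1 Ω
I = V / R_total = 52.7 / 477.1 = 0.1105 A
P_R1 = I² × R1 = (0.1105)² × 180 = 2.196 W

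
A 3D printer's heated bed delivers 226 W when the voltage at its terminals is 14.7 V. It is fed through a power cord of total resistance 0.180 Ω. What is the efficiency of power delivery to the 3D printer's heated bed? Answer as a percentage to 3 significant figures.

84.2 %

I = P / V = 226 / 14.7 = 15.37 A through the power cord.
P_line = I² R_line = (15.37)² × 0.180 = 42.55 W
P_source = P_load + P_line = 226.0 + 42.55 = 268.5 W
η = P_load / P_source = 226.0 / 268.5 = 0.8416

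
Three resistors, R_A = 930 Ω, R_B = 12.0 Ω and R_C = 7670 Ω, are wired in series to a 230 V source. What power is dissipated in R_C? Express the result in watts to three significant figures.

5.47 W

In a series string the same current flows through every resistor — find that current, then P = I²R for the one we want.
R_total = 930 + 12.0 + 7670 = 8612 Ω
I = V / R_total = 230 / 8612 = 0.02671 A
P_R_C = I² × R_C = (0.02671)² × 7670 = 5.471 W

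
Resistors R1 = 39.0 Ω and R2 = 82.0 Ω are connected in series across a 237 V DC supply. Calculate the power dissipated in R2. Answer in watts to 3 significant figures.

315 W

Since the resistors are in series they all carry the loop current I = V/R_total; the power in any one is I²R.
R_total = 39.0 + 82.0 = 121.0 Ω
I = V / R_total = 237 / 121.0 = 1.959 A
P_R2 = I² × R2 = (1.959)² × 82.0 = 314.6 W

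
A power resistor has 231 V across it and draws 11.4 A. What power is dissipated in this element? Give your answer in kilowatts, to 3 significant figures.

With V and I both given, power follows immediately from P = V I.
P = 231 V × 11.40 A = 2633 W

2.63 kW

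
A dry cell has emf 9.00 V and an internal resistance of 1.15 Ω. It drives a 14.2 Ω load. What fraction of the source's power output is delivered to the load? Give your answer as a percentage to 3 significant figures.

Both r and R carry the same current, so the power split is just the resistance split: η = R/(R+r).
η = R / (R + r) = 14.2 / (14.2 + 1.15) = 0.9251

92.5 %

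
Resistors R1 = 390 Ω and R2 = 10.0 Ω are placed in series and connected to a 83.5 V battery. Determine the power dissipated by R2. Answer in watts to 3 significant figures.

0.436 W

Every series element carries the same I. Get I from the total resistance, then P = I² × R2.
R_total = 390 + 10.0 = 400.0 Ω
I = V / R_total = 83.5 / 400.0 = 0.2087 A
P_R2 = I² × R2 = (0.2087)² × 10.0 = 0.4358 W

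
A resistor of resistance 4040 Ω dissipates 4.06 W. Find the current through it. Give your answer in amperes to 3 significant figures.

0.0317 A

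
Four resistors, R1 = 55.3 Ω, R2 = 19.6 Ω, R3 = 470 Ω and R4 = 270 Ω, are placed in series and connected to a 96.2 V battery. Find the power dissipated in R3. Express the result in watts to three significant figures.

The current is common to all series resistors; compute it, then apply P = I²R for the target.
R_total = 55.3 + 19.6 + 470 + 270 = 814.9 Ω
I = V / R_total = 96.2 / 814.9 = 0.1181 A
P_R3 = I² × R3 = (0.1181)² × 470 = 6.550 W

6.55 W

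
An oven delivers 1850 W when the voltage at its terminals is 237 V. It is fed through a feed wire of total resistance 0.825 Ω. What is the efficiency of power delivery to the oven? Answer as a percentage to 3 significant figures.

I = P / V = 1850 / 237 = 7.806 A through the feed wire.
P_line = I² R_line = (7.806)² × 0.825 = 50.27 W
P_source = P_load + P_line = 1850 + 50.27 = 1900 W
η = P_load / P_source = 1850 / 1900 = 0.9735

97.4 %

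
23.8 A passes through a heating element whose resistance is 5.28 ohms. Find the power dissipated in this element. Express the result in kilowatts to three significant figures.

2.99 kW

With I and R stated, P = I²R applies in one step.
P = (23.80 A)² × 5.28 Ω = 2991 W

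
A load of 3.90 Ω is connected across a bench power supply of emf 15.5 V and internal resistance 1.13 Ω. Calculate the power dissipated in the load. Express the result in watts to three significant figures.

37.0 W

With r and R in series, I = ε/(r+R); the load dissipates I²R.
I = ε / (r + R) = 15.5 / (1.13 + 3.90) = 3.082 A
P_load = I² R = (3.082)² × 3.90 = 37.03 W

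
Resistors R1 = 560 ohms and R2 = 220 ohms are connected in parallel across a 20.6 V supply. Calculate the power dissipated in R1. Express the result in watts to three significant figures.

The supply voltage appears across each parallel branch — just use P = V²/R1.
P_R1 = V² / R1 = (20.6)² / 560 Ω = 0.7578 W

0.758 W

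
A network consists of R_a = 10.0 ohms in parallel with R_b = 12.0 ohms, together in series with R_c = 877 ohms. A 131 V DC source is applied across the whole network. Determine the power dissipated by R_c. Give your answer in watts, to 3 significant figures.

19.3 W

Reduce the parallel combination to a single R_p; the circuit then becomes R_p in series with the remaining resistor.
R_p = (10.0×12.0)/(10.0+12.0) = 5.455 Ω
R_total = R_p + 877 = 5.455 + 877 = 882.5 Ω
I = V / R_total = 131 / 882.5 = 0.1484 A
All the supply current flows through R_c; use P = I²R_c.
P_R_c = (0.1484)² × 877 = 19.33 W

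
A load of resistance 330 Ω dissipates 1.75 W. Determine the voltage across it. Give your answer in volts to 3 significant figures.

24.0 V

Inverting the appropriate power form: V = √(P R).
V = √(1.75 × 330) = 24.03 V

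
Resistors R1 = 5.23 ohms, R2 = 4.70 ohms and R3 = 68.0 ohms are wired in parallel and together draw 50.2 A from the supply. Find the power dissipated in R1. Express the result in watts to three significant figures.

We need the common branch voltage; get it from I_total × R_eq, then P = V²/R for the branch.
1/R_eq = 1/5.23 + 1/4.70 + 1/68.0 ⇒ R_eq = 2.388 Ω
V = I_total × R_eq = 50.20 × 2.388 = 119.9 V
P_R1 = V² / R1 = (119.9)² / 5.23 = 2749 W

2750 W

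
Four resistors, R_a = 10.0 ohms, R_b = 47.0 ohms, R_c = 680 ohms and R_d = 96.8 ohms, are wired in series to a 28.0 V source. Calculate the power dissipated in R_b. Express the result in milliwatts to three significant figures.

The current is common to all series resistors; compute it, then apply P = I²R for the target.
R_total = 10.0 + 47.0 + 680 + 96.8 = 833.8 Ω
I = V / R_total = 28.0 / 833.8 = 0.03358 A
P_R_b = I² × R_b = (0.03358)² × 47.0 = 0.05300 W

53.0 mW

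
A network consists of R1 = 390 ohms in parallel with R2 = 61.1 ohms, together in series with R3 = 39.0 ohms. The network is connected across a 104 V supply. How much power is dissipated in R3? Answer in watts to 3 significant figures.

Collapse the R1‖R2 pair into one equivalent R_p; then R_p and R3 form a series string.
R_p = (390×61.1)/(390+61.1) = 52.82 Ω
R_total = R_p + 39.0 = 52.82 + 39.0 = 91.82 Ω
I = V / R_total = 104 / 91.82 = 1.133 A
All the supply current flows through R3; use P = I²R3.
P_R3 = (1.133)² × 39.0 = 50.03 W

50.0 W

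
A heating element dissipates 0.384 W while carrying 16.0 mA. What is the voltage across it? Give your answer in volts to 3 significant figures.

Rearranging the power relation for the two known quantities gives V = P / I.
V = 0.384 / 0.01600 = 24.00 V

24.0 V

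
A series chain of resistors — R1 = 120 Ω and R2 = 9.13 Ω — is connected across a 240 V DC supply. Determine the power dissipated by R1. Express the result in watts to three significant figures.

Series elements share the same current, so find I first, then use P = I²R.
R_total = 120 + 9.13 = 129.1 Ω
I = V / R_total = 240 / 129.1 = 1.859 A
P_R1 = I² × R1 = (1.859)² × 120 = 414.5 W

415 W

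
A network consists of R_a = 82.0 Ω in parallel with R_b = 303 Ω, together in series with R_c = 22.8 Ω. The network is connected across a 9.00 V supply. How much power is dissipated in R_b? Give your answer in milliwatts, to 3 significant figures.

146 mW

Reduce the parallel combination to a single R_p; the circuit then becomes R_p in series with the remaining resistor.
R_p = (82.0×303)/(82.0+303) = 64.54 Ω
R_total = R_p + 22.8 = 64.54 + 22.8 = 87.34 Ω
I = V / R_total = 9.00 / 87.34 = 0.1031 A
Voltage across the parallel pair: V_p = I × R_p = 0.1031 × 64.54 = 6.650 V
R_b has V_p across it, so P = V_p²/R_b.
P_R_b = (6.650)² / 303 = 0.1460 W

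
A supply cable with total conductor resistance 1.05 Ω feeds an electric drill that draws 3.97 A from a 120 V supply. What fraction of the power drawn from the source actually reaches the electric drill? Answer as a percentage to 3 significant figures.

96.5 %

The supply cable carries the full 3.97 A.
P_line = I² R_line = (3.970)² × 1.05 = 16.55 W
P_source = V I = 120 × 3.970 = 476.4 W; P_load = 459.9 W
η = P_load / P_source = 459.9 / 476.4 = 0.9653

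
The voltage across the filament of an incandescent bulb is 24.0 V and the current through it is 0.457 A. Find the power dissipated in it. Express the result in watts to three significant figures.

11.0 W

Both the voltage across and the current through the element are known, so P = V I applies directly.
P = 24.0 V × 0.4570 A = 10.97 W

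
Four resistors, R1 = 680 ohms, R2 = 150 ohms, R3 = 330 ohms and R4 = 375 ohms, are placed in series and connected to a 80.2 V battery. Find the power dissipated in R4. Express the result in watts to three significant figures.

1.02 W

In a series string the same current flows through every resistor — find that current, then P = I²R for the one we want.
R_total = 680 + 150 + 330 + 375 = 1535 Ω
I = V / R_total = 80.2 / 1535 = 0.05225 A
P_R4 = I² × R4 = (0.05225)² × 375 = 1.024 W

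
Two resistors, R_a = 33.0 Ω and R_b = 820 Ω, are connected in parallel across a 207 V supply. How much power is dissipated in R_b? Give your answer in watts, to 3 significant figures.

52.3 W

R_b sits directly across the source, so P = V²/R with V = 207 V.
P_R_b = V² / R_b = (207)² / 820 Ω = 52.25 W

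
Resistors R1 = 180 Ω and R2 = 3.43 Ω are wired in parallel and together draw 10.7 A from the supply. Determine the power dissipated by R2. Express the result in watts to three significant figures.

Parallel branches share V, not I — compute V via R_eq, then use V²/R for the target branch.
1/R_eq = 1/180 + 1/3.43 ⇒ R_eq = 3.366 Ω
V = I_total × R_eq = 10.70 × 3.366 = 36.01 V
P_R2 = V² / R2 = (36.01)² / 3.43 = 378.2 W

378 W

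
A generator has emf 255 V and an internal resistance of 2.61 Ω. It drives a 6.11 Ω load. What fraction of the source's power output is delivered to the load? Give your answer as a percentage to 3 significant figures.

η = P_load/(P_load+P_int) = I²R/(I²R+I²r) = R/(R+r) — the I² cancels for series elements.
η = R / (R + r) = 6.11 / (6.11 + 2.61) = 0.7007

70.1 %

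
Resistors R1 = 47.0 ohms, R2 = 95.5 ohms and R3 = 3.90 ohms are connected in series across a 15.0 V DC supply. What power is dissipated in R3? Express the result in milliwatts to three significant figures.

The current is common to all series resistors; compute it, then apply P = I²R for the target.
R_total = 47.0 + 95.5 + 3.90 = 146.4 Ω
I = V / R_total = 15.0 / 146.4 = 0.1025 A
P_R3 = I² × R3 = (0.1025)² × 3.90 = 0.04094 W

40.9 mW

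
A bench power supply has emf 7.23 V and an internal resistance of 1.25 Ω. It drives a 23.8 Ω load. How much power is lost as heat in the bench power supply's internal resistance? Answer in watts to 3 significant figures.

Internal loss is I²r, with I set by the total series resistance r+R.
I = ε / (r + R) = 7.23 / (1.25 + 23.8) = 0.2886 A
P_int = I² r = (0.2886)² × 1.25 = 0.1041 W

0.104 W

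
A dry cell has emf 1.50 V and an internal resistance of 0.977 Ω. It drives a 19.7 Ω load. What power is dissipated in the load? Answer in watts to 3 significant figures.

0.104 W

The internal resistance and the load are in series, so the same I flows through both; get I from ε/(r+R), then I²R for the load.
I = ε / (r + R) = 1.50 / (0.977 + 19.7) = 0.07254 A
P_load = I² R = (0.07254)² × 19.7 = 0.1037 W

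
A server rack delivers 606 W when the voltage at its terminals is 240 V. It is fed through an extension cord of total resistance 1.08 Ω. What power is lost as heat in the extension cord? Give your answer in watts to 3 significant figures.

6.89 W

Line loss is just I²R for the cable — we know both I and R_line directly.
I = P / V = 606 / 240 = 2.525 A through the extension cord.
P_line = I² R_line = (2.525)² × 1.08 = 6.886 W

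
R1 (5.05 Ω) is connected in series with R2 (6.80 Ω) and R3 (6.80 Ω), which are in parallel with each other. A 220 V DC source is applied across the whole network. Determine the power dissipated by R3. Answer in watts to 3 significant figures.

Replace R2 and R3 with their parallel equivalent so the circuit becomes R1 in series with R_p.
R_p = (6.80×6.80)/(6.80+6.80) = 3.400 Ω
R_total = 5.05 + 3.400 = 8.450 Ω
I = V / R_total = 220 / 8.450 = 26.04 A
Voltage across the parallel pair: V_p = I × R_p = 26.04 × 3.400 = 88.52 V
R3 sees V_p directly, so P = V_p² / R3.
P_R3 = (88.52)² / 6.80 = 1152 W

1150 W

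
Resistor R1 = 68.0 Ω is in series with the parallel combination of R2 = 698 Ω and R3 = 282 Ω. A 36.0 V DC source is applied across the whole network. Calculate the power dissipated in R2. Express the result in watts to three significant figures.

Reduce the parallel pair to R_p first; the network is then a simple series string.
R_p = (698×282)/(698+282) = 200.9 Ω
R_total = 68.0 + 200.9 = 268.9 Ω
I = V / R_total = 36.0 / 268.9 = 0.1339 A
Voltage across the parallel pair: V_p = I × R_p = 0.1339 × 200.9 = 26.89 V
R2 sees V_p directly, so P = V_p² / R2.
P_R2 = (26.89)² / 698 = 1.036 W

1.04 W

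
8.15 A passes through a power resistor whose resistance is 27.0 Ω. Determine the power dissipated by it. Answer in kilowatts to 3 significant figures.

1.79 kW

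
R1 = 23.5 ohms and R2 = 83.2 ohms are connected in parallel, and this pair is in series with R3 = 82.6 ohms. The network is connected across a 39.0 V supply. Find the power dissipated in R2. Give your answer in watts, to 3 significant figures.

0.603 W

Combine R1 and R2 into their parallel equivalent first, reducing the network to two series resistors.
R_p = (23.5×83.2)/(23.5+83.2) = 18.32 Ω
R_total = R_p + 82.6 = 18.32 + 82.6 = 100.9 Ω
I = V / R_total = 39.0 / 100.9 = 0.3864 A
Voltage across the parallel pair: V_p = I × R_p = 0.3864 × 18.32 = 7.081 V
R2 sits across V_p; its power is V_p²/R.
P_R2 = (7.081)² / 83.2 = 0.6027 W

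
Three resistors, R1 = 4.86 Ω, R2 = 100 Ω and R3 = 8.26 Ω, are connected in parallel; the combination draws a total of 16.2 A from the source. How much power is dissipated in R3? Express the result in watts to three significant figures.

The branches share the same voltage, but only the total current is given — find V from the equivalent resistance first.
1/R_eq = 1/4.86 + 1/100 + 1/8.26 ⇒ R_eq = 2.969 Ω
V = I_total × R_eq = 16.20 × 2.969 = 48.10 V
P_R3 = V² / R3 = (48.10)² / 8.26 = 280.1 W

280 W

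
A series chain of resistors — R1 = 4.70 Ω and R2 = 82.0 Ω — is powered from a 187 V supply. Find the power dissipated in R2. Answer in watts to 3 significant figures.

Since the resistors are in series they all carry the loop current I = V/R_total; the power in any one is I²R.
R_total = 4.70 + 82.0 = 86.70 Ω
I = V / R_total = 187 / 86.70 = 2.157 A
P_R2 = I² × R2 = (2.157)² × 82.0 = 381.5 W

381 W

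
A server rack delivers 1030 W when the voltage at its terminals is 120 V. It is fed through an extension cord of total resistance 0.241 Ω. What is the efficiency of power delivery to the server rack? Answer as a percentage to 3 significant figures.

I = P / V = 1030 / 120 = 8.583 A through the extension cord.
P_line = I² R_line = (8.583)² × 0.241 = 17.76 W
P_source = P_load + P_line = 1030 + 17.76 = 1048 W
η = P_load / P_source = 1030 / 1048 = 0.9831

98.3 %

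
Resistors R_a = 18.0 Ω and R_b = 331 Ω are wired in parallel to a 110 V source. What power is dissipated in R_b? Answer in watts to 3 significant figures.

Every branch has 110 V across it, so for R_b the power is simply V²/R.
P_R_b = V² / R_b = (110)² / 331 Ω = 36.56 W

36.6 W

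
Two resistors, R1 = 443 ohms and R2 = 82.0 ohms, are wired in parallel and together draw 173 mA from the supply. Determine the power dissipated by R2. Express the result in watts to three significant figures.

Parallel branches share V, not I — compute V via R_eq, then use V²/R for the target branch.
1/R_eq = 1/443 + 1/82.0 ⇒ R_eq = 69.19 Ω
V = I_total × R_eq = 0.1730 × 69.19 = 11.97 V
P_R2 = V² / R2 = (11.97)² / 82.0 = 1.747 W

1.75 W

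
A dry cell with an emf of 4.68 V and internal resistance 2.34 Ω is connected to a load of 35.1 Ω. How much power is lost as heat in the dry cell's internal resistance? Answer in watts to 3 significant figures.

0.0366 W

The source's internal resistance is just another series element carrying I; its dissipation is I²r.
I = ε / (r + R) = 4.68 / (2.34 + 35.1) = 0.1250 A
P_int = I² r = (0.1250)² × 2.34 = 0.03656 W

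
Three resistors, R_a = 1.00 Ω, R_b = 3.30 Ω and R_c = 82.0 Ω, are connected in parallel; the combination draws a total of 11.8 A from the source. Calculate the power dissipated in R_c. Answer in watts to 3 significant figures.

0.982 W

Parallel branches share V, not I — compute V via R_eq, then use V²/R for the target branch.
1/R_eq = 1/1.00 + 1/3.30 + 1/82.0 ⇒ R_eq = 0.7603 Ω
V = I_total × R_eq = 11.80 × 0.7603 = 8.972 V
P_R_c = V² / R_c = (8.972)² / 82.0 = 0.9816 W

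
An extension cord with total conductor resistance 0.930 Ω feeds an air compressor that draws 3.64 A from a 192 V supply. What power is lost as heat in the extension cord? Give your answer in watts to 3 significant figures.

12.3 W

Only the current and the line resistance are needed for the I²R loss.
The extension cord carries the full 3.64 A.
P_line = I² R_line = (3.640)² × 0.930 = 12.32 W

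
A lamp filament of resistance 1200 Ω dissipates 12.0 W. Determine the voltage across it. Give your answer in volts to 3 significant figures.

Inverting the appropriate power form: V = √(P R).
V = √(12.0 × 1200) = 120.0 V

120 V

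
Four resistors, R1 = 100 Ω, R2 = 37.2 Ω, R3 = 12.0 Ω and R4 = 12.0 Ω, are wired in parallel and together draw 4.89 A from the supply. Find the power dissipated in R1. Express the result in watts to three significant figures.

5.77 W

Only the total current is stated, so first find the parallel equivalent to get the voltage across the combination.
1/R_eq = 1/100 + 1/37.2 + 1/12.0 + 1/12.0 ⇒ R_eq = 4.913 Ω
V = I_total × R_eq = 4.890 × 4.913 = 24.02 V
P_R1 = V² / R1 = (24.02)² / 100 = 5.771 W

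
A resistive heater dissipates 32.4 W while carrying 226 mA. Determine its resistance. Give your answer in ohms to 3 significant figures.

634 Ω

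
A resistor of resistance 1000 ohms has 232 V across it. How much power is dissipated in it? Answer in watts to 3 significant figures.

Voltage and resistance are given, so P = V²/R is the one-step route.
P = (232 V)² / 1000 Ω = 53.82 W

53.8 W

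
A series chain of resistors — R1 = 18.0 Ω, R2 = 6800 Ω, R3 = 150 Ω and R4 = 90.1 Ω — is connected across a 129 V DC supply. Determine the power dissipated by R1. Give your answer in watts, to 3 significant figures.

0.00601 W

The current is common to all series resistors; compute it, then apply P = I²R for the target.
R_total = 18.0 + 6800 + 150 + 90.1 = 7058 Ω
I = V / R_total = 129 / 7058 = 0.01828 A
P_R1 = I² × R1 = (0.01828)² × 18.0 = 0.006013 W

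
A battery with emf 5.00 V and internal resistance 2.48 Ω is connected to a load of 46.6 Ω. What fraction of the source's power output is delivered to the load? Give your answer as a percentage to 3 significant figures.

Efficiency is P_load / P_total. With a series r and R sharing the same I, P = I²R for each, so η = R/(R+r).
η = R / (R + r) = 46.6 / (46.6 + 2.48) = 0.9495

94.9 %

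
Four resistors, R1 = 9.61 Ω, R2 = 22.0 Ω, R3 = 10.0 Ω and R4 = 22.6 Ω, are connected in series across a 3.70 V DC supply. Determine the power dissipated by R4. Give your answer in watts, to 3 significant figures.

The current is common to all series resistors; compute it, then apply P = I²R for the target.
R_total = 9.61 + 22.0 + 10.0 + 22.6 = 64.21 Ω
I = V / R_total = 3.70 / 64.21 = 0.05762 A
P_R4 = I² × R4 = (0.05762)² × 22.6 = 0.07504 W

0.0750 W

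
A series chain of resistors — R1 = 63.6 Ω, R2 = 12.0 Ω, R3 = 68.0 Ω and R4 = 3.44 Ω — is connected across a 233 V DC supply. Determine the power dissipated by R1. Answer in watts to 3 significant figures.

Since the resistors are in series they all carry the loop current I = V/R_total; the power in any one is I²R.
R_total = 63.6 + 12.0 + 68.0 + 3.44 = 147.0 Ω
I = V / R_total = 233 / 147.0 = 1.585 A
P_R1 = I² × R1 = (1.585)² × 63.6 = 159.7 W

160 W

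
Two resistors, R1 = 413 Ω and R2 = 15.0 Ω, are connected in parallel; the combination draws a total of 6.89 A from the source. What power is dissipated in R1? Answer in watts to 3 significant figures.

24.1 W

Parallel branches share V, not I — compute V via R_eq, then use V²/R for the target branch.
1/R_eq = 1/413 + 1/15.0 ⇒ R_eq = 14.47 Ω
V = I_total × R_eq = 6.890 × 14.47 = 99.73 V
P_R1 = V² / R1 = (99.73)² / 413 = 24.08 W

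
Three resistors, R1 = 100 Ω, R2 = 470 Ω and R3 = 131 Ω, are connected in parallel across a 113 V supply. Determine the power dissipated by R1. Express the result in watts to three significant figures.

128 W

The supply voltage appears across each parallel branch — just use P = V²/R1.
P_R1 = V² / R1 = (113)² / 100 Ω = 127.7 W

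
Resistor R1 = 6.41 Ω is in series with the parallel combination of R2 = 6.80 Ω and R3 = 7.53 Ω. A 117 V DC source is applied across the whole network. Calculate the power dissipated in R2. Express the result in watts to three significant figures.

258 W

First combine the parallel branches into one equivalent R_p, then R1 + R_p is a series pair.
R_p = (6.80×7.53)/(6.80+7.53) = 3.573 Ω
R_total = 6.41 + 3.573 = 9.983 Ω
I = V / R_total = 117 / 9.983 = 11.72 A
Voltage across the parallel pair: V_p = I × R_p = 11.72 × 3.573 = 41.88 V
With V_p across R2, its power is V_p²/R2.
P_R2 = (41.88)² / 6.80 = 257.9 W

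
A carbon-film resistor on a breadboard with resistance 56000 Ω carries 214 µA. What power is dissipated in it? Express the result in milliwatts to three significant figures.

Current and resistance are given, so P = I²R is the direct form.
P = (0.0002140 A)² × 56000 Ω = 0.002565 W

2.56 mW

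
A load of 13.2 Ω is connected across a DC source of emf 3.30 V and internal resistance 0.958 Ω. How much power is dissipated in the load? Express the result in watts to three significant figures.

0.717 W

Find the circuit current first, then P = I²R for the load (series elements share I).
I = ε / (r + R) = 3.30 / (0.958 + 13.2) = 0.2331 A
P_load = I² R = (0.2331)² × 13.2 = 0.7171 W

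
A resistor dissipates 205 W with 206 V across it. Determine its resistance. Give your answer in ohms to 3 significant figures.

From P = V I = I²R = V²/R, with the two given quantities we get R = V² / P.
R = (206)² / 205 = 207.0 Ω

207 Ω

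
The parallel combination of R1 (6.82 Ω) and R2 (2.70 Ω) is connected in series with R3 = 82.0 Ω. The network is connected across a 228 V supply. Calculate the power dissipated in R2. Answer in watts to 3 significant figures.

10.2 W

Combine R1 and R2 into their parallel equivalent first, reducing the network to two series resistors.
R_p = (6.82×2.70)/(6.82+2.70) = 1.934 Ω
R_total = R_p + 82.0 = 1.934 + 82.0 = 83.93 Ω
I = V / R_total = 228 / 83.93 = 2.716 A
Voltage across the parallel pair: V_p = I × R_p = 2.716 × 1.934 = 5.254 V
R2 has V_p across it, so P = V_p²/R2.
P_R2 = (5.254)² / 2.70 = 10.22 W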